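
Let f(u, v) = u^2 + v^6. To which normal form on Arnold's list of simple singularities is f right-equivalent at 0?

The Hessian of f at 0 is [[2, 0], [0, 0]] with rank 1, so corank 1. A Groebner basis of the Jacobian ideal J(f) in C{u,v} is {v^5, u}; counting standard monomials gives mu = 5. Corank 1: A-series; mu = 5 gives A_5.

A_5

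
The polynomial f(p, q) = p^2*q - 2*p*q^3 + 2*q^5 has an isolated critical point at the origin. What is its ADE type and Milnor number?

Type D_6, Milnor number mu = 6.

The Hessian of f at 0 has rank 0. Corank 2; j^3 = p^2*q has shape L^2 M (L != M), so D-series; mu = 6 gives D_6.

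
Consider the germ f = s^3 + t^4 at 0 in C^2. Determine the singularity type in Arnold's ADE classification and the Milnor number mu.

Type E_6, Milnor number mu = 6.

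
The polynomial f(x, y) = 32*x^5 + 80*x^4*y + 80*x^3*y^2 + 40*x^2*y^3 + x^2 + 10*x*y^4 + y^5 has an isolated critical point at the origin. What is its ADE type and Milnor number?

Type A_4, Milnor number mu = 4.

The Hessian of f at 0 is [[2, 0], [0, 0]] with rank 1, so corank 1. A Groebner basis of the Jacobian ideal J(f) in C{x,y} is {y^4, x}; counting standard monomials gives mu = 4. Corank 1: A-series; mu = 4 gives A_4.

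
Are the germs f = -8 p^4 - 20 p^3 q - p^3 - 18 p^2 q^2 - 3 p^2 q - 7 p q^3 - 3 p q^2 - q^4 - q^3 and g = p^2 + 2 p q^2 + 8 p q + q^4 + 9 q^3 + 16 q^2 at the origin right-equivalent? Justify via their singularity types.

No.

The Hessian of f at 0 has rank 0. Corank 2; j^3 = -(p + q)^3 is a perfect cube, so E-series; the 4-jet and mu = 7 give E_7. The Hessian of g at 0 has rank 1. Corank 1: A-series; mu = 2 gives A_2. f is E_7 but g is A_2, hence not right-equivalent.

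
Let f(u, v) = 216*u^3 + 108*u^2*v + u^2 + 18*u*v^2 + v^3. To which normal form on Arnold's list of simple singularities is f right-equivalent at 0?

The Hessian of f at 0 is [[2, 0], [0, 0]] with rank 1, so corank 1. A Groebner basis of the Jacobian ideal J(f) in C{u,v} is {v^2, u}; counting standard monomials gives mu = 2. Corank 1: A-series; mu = 2 gives A_2.

A_2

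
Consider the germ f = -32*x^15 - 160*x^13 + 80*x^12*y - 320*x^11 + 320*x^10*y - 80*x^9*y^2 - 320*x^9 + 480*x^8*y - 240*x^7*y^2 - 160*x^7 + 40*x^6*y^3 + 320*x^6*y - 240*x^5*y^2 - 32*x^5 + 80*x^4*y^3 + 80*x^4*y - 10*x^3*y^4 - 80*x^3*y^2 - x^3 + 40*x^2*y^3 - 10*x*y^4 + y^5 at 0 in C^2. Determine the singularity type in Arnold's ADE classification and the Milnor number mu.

The Hessian of f at 0 has rank 0. Corank 2; j^3 = -x^3 is a perfect cube, so E-series; the 5-jet and mu = 8 give E_8.

Type E_8, Milnor number mu = 8.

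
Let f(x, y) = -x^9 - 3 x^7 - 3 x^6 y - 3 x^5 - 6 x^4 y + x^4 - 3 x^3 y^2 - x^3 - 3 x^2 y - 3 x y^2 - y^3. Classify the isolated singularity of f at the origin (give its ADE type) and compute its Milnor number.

Type E_{6}, Milnor number mu = 6.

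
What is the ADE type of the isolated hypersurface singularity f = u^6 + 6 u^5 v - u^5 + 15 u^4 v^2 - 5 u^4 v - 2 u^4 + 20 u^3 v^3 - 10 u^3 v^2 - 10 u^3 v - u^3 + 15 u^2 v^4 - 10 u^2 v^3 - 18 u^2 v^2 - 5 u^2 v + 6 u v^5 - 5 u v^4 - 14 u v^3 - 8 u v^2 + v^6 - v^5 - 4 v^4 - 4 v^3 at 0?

D_{7}

The Hessian of f at 0 has rank 0. Corank 2; j^3 = -(u + v)*(u + 2*v)^2 has shape L^2 M (L != M), so D-series; mu = 7 gives D_7.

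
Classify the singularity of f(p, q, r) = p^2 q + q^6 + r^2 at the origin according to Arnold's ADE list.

D7

The Hessian of f at 0 is [[0, 0, 0], [0, 0, 0], [0, 0, 2]] with rank 1, so corank 2. A Groebner basis of the Jacobian ideal J(f) in C{p,q,r} is {p^2/6 + q^5, p^3, p*q, r}; counting standard monomials gives mu = 7. Corank 2; j^3 = p^2*q has shape L^2 M (L != M), so D-series; mu = 7 gives D_7.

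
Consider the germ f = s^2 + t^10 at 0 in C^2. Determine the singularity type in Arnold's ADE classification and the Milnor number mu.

Type A_9, Milnor number mu = 9.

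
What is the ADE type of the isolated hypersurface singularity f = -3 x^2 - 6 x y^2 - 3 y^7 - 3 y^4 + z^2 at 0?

A6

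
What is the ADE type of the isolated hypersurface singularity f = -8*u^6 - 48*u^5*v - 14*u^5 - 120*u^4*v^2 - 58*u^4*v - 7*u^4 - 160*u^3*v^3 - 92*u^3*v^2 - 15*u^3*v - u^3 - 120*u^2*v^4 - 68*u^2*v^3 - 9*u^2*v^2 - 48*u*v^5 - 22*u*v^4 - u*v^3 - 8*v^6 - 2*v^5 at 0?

The Hessian of f at 0 has rank 0. Corank 2; j^3 = -u^3 is a perfect cube, so E-series; the 4-jet and mu = 7 give E_7.

E7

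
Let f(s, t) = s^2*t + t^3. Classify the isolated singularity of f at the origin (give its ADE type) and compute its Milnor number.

The Hessian of f at 0 has rank 0. Corank 2; j^3 = t*(s^2 + t^2) splits into three distinct lines over C (the quadratic factor has nonzero discriminant), so D_4.

Type D_4, Milnor number mu = 4.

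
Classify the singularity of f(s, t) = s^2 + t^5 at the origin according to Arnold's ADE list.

The Hessian of f at 0 is [[2, 0], [0, 0]] with rank 1, so corank 1. A Groebner basis of the Jacobian ideal J(f) in C{s,t} is {t^4, s}; counting standard monomials gives mu = 4. Corank 1: A-series; mu = 4 gives A_4.

A4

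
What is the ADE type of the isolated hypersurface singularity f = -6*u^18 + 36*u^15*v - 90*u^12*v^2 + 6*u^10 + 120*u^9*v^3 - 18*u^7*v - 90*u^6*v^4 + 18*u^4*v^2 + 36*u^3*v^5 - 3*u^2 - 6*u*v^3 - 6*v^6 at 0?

A5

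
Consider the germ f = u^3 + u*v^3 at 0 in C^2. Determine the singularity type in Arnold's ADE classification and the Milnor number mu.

Type E7, Milnor number mu = 7.

The Hessian of f at 0 is [[0, 0], [0, 0]] with rank 0, so corank 2. A Groebner basis of the Jacobian ideal J(f) in C{u,v} is {u^3, u*v^2, 3*u^2 + v^3}; counting standard monomials gives mu = 7. Corank 2; j^3 = u^3 is a perfect cube, so E-series; the 4-jet and mu = 7 give E_7.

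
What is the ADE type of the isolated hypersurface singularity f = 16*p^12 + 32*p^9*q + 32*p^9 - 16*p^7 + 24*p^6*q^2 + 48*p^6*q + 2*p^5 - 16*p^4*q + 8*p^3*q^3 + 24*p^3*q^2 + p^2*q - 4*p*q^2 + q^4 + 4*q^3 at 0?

D_5

The Hessian of f at 0 has rank 0. Corank 2; j^3 = q*(p - 2*q)^2 has shape L^2 M (L != M), so D-series; mu = 5 gives D_5.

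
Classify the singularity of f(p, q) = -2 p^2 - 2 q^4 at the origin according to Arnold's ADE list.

A_{3}

The Hessian of f at 0 has rank 1. Corank 1: A-series; mu = 3 gives A_3.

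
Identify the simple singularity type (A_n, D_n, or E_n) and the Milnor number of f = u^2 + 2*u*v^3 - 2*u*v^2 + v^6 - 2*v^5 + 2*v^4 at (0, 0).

Type A_3, Milnor number mu = 3.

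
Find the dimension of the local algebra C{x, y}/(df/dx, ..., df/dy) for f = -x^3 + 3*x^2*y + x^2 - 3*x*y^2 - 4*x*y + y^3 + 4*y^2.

2

The Hessian of f at 0 has rank 1. Corank 1: A-series; mu = 2 gives A_2.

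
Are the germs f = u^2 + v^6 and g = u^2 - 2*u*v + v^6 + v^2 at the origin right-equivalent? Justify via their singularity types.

Yes.

The Hessian of f at 0 has rank 1. Corank 1: A-series; mu = 5 gives A_5. The Hessian of g at 0 has rank 1. Corank 1: A-series; mu = 5 gives A_5. Both have type A_5, hence right-equivalent.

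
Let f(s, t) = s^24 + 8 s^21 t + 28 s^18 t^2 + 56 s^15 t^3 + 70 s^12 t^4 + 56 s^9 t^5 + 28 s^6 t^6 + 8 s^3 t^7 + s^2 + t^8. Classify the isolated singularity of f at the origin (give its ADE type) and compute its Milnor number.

The Hessian of f at 0 has rank 1. Corank 1: A-series; mu = 7 gives A_7.

Type A_{7}, Milnor number mu = 7.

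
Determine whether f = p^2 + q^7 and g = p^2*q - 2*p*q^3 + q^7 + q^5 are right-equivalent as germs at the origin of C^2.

The Hessian of f at 0 has rank 1. Corank 1: A-series; mu = 6 gives A_6. The Hessian of g at 0 has rank 0. Corank 2; j^3 = p^2*q has shape L^2 M (L != M), so D-series; mu = 8 gives D_8. f is A_6 but g is D_8, hence not right-equivalent.

No.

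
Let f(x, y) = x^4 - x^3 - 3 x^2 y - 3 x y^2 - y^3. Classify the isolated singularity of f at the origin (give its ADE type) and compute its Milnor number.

Type E6, Milnor number mu = 6.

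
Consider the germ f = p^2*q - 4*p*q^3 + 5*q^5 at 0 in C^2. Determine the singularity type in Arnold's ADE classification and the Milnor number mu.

Type D_6, Milnor number mu = 6.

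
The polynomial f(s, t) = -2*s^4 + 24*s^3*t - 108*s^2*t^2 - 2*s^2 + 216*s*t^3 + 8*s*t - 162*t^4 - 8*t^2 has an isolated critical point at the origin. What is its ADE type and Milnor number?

Type A_{3}, Milnor number mu = 3.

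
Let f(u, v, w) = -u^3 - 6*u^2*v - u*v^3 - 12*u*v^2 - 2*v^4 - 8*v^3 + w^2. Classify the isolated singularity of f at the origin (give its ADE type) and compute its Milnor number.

Type E_{7}, Milnor number mu = 7.

The Hessian of f at 0 has rank 1. Corank 2; j^3 = -(u + 2*v)^3 is a perfect cube, so E-series; the 4-jet and mu = 7 give E_7.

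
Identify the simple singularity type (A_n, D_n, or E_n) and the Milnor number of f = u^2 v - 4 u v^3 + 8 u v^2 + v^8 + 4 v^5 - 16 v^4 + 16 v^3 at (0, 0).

The Hessian of f at 0 is [[0, 0], [0, 0]] with rank 0, so corank 2. A Groebner basis of the Jacobian ideal J(f) in C{u,v} is {u^4 - 48*u^3 - 448*u^2*v - 16*u^2 - 1376*u*v^2 - 832*u*v - 3072*v^2, u^3*v + 6*u^3 + 48*u^2*v + u^2 + 126*u*v^2 + 68*u*v + 256*v^2, -u^3/2 + u^2*v^2 - 2*u^2*v, -u*v/2 + v^3 - 2*v^2}; counting standard monomials gives mu = 9. Corank 2; j^3 = v*(u + 4*v)^2 has shape L^2 M (L != M), so D-series; mu = 9 gives D_9.

Type D_9, Milnor number mu = 9.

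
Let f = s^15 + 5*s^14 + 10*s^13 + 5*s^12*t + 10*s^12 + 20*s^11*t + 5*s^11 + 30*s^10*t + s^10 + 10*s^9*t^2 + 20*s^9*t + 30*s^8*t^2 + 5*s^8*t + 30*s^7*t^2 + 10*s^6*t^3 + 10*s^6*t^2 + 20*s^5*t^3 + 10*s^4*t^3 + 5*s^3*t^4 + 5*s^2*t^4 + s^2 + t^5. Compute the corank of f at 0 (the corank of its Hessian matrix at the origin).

Hessian at 0 has rank 1.

1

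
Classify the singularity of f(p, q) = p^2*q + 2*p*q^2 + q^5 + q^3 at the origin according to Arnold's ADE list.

D6

The Hessian of f at 0 is [[0, 0], [0, 0]] with rank 0, so corank 2. A Groebner basis of the Jacobian ideal J(f) in C{p,q} is {p^2/5 + q^4 - q^2/5, p^3 + q^3, p*q + q^2}; counting standard monomials gives mu = 6. Corank 2; j^3 = q*(p + q)^2 has shape L^2 M (L != M), so D-series; mu = 6 gives D_6.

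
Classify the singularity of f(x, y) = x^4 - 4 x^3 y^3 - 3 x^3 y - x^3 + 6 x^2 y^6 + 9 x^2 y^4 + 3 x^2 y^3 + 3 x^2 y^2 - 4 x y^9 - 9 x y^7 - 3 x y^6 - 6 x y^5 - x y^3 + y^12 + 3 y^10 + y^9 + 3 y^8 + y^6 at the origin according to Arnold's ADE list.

The Hessian of f at 0 is [[0, 0], [0, 0]] with rank 0, so corank 2. A Groebner basis of the Jacobian ideal J(f) in C{x,y} is {3*x^2 + y^4 + y^3, x^3, x^2*y - x^2 - y^3/3, -2*x^2 + x*y^2 - 2*y^3/3}; counting standard monomials gives mu = 7. Corank 2; j^3 = -x^3 is a perfect cube, so E-series; the 4-jet and mu = 7 give E_7.

E_{7}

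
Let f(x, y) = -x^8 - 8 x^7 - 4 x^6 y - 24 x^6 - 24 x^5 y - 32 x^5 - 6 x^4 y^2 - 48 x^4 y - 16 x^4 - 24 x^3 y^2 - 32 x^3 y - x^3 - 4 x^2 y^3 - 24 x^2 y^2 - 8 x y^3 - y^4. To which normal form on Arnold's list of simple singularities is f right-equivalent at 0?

The Hessian of f at 0 has rank 0. Corank 2; j^3 = -x^3 is a perfect cube, so E-series; the 4-jet and mu = 6 give E_6.

E_6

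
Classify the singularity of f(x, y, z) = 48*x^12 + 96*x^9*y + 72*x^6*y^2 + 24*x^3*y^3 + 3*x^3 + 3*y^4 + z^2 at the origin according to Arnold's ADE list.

E6

The Hessian of f at 0 has rank 1. Corank 2; j^3 = 3*x^3 is a perfect cube, so E-series; the 4-jet and mu = 6 give E_6.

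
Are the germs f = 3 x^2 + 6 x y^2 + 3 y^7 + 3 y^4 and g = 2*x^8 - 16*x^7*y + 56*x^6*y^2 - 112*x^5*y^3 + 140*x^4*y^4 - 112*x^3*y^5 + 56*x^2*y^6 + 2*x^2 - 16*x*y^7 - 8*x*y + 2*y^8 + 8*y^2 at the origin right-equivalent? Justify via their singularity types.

No.

The Hessian of f at 0 has rank 1. Corank 1: A-series; mu = 6 gives A_6. The Hessian of g at 0 has rank 1. Corank 1: A-series; mu = 7 gives A_7. f is A_6 but g is A_7, hence not right-equivalent.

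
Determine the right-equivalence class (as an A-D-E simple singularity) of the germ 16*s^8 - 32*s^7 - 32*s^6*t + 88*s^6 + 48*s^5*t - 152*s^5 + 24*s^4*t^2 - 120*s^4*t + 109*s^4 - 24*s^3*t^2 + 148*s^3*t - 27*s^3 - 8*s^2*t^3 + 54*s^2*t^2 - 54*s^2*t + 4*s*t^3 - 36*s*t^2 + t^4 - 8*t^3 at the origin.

E6

The Hessian of f at 0 has rank 0. Corank 2; j^3 = -(3*s + 2*t)^3 is a perfect cube, so E-series; the 4-jet and mu = 6 give E_6.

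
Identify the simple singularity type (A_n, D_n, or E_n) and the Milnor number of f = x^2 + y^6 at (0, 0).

The Hessian of f at 0 is [[2, 0], [0, 0]] with rank 1, so corank 1. A Groebner basis of the Jacobian ideal J(f) in C{x,y} is {y^5, x}; counting standard monomials gives mu = 5. Corank 1: A-series; mu = 5 gives A_5.

Type A_5, Milnor number mu = 5.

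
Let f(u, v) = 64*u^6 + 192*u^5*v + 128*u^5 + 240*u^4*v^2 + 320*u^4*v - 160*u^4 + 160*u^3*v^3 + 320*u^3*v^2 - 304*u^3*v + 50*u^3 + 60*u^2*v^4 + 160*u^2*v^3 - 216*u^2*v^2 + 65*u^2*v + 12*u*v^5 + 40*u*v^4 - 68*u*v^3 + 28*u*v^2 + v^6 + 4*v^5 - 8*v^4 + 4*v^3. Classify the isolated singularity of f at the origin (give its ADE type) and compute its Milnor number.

Type D_{7}, Milnor number mu = 7.

The Hessian of f at 0 is [[0, 0], [0, 0]] with rank 0, so corank 2. A Groebner basis of the Jacobian ideal J(f) in C{u,v} is {-859375*u^2/84 - 440625*u*v/56 + v^4 - 425*v^3/84 - 18125*v^2/12, u^3 - 270*u^2/7 - 213*u*v/7 + 2*v^3/35 - 6*v^2, u^2*v + 1250*u^2/21 + 330*u*v/7 - 16*v^3/105 + 28*v^2/3, -2875*u^2/42 + u*v^2 - 1525*u*v/28 + 83*v^3/210 - 65*v^2/6}; counting standard monomials gives mu = 7. Corank 2; j^3 = (2*u + v)*(5*u + 2*v)^2 has shape L^2 M (L != M), so D-series; mu = 7 gives D_7.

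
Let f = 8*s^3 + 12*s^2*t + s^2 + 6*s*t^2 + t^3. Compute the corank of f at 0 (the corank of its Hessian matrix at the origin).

Hessian at 0 has rank 1.

1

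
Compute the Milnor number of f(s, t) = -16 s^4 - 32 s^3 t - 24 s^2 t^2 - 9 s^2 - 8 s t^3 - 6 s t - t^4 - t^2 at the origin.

The Hessian of f at 0 has rank 1. Corank 1: A-series; mu = 3 gives A_3.

3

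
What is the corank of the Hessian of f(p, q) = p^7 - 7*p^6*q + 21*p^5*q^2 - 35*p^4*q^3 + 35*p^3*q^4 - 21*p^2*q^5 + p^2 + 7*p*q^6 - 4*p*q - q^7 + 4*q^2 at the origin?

1

Hessian at 0 has rank 1.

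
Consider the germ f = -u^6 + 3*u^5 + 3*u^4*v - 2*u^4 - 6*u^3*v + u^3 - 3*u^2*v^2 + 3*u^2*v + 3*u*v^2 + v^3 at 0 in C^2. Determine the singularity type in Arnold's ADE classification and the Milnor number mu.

Type E6, Milnor number mu = 6.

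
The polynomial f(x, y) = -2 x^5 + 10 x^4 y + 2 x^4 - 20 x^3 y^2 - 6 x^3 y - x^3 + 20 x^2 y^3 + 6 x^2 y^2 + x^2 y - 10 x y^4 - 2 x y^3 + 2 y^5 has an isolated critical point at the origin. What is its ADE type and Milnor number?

The Hessian of f at 0 has rank 0. Corank 2; j^3 = -x^2*(x - y) has shape L^2 M (L != M), so D-series; mu = 6 gives D_6.

Type D_6, Milnor number mu = 6.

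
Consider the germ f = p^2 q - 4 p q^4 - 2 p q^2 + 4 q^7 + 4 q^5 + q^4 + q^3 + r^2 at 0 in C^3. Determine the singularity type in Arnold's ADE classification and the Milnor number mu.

Type D5, Milnor number mu = 5.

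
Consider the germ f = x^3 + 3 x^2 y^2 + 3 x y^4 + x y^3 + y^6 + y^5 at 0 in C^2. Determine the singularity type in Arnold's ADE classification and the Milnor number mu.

The Hessian of f at 0 is [[0, 0], [0, 0]] with rank 0, so corank 2. A Groebner basis of the Jacobian ideal J(f) in C{x,y} is {-x^2 + y^4 - y^3/3, x^3, x^2*y + x^2/3 + y^3/9, x^2 + x*y^2 + y^3/3}; counting standard monomials gives mu = 7. Corank 2; j^3 = x^3 is a perfect cube, so E-series; the 4-jet and mu = 7 give E_7.

Type E_{7}, Milnor number mu = 7.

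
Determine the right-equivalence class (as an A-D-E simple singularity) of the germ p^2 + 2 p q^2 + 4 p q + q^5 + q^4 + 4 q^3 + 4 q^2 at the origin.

The Hessian of f at 0 has rank 1. Corank 1: A-series; mu = 4 gives A_4.

A4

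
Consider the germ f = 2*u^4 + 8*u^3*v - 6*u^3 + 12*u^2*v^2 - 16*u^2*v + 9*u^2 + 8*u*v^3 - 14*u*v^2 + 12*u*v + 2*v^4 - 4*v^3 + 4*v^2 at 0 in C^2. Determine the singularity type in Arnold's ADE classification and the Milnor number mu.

The Hessian of f at 0 has rank 1. Corank 1: A-series; mu = 3 gives A_3.

Type A3, Milnor number mu = 3.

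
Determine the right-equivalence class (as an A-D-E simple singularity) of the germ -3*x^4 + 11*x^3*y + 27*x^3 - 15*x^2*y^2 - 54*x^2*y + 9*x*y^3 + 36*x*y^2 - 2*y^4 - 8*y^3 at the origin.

The Hessian of f at 0 is [[0, 0], [0, 0]] with rank 0, so corank 2. A Groebner basis of the Jacobian ideal J(f) in C{x,y} is {19683*x^2 - 26244*x*y + y^4 + 27*y^3 + 8748*y^2, x^3 - 270*x^2 + 360*x*y - 2*y^3/3 - 120*y^2, x^2*y - 243*x^2 + 324*x*y - 7*y^3/9 - 108*y^2, -162*x^2 + x*y^2 + 216*x*y - 8*y^3/9 - 72*y^2}; counting standard monomials gives mu = 7. Corank 2; j^3 = (3*x - 2*y)^3 is a perfect cube, so E-series; the 4-jet and mu = 7 give E_7.

E_7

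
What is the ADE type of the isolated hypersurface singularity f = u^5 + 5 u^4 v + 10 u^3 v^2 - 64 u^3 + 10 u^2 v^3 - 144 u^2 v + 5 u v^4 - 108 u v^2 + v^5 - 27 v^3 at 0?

The Hessian of f at 0 is [[0, 0], [0, 0]] with rank 0, so corank 2. A Groebner basis of the Jacobian ideal J(f) in C{u,v} is {v^5, u*v^3 + 13*v^4/16, u^2 + 3*u*v/2 + 9*v^2/16}; counting standard monomials gives mu = 8. Corank 2; j^3 = -(4*u + 3*v)^3 is a perfect cube, so E-series; the 5-jet and mu = 8 give E_8.

E8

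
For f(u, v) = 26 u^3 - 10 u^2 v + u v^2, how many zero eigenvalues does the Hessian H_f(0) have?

2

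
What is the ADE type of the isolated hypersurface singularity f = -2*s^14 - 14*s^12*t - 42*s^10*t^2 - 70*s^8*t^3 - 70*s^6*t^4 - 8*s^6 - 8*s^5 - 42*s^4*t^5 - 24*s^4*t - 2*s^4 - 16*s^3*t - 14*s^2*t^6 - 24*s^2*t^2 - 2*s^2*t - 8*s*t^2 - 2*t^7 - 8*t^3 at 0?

D_{8}

The Hessian of f at 0 is [[0, 0], [0, 0]] with rank 0, so corank 2. A Groebner basis of the Jacobian ideal J(f) in C{s,t} is {32*s^2/1017 + s*t^3 - 2041*s*t^2/1356 + 5113*s*t/16272 - 1529*t^3/1017 + 1363*t^2/2712, -16*s^2/339 + 1589*s*t^2/904 - 2387*s*t/5424 + t^4 + 2041*t^3/1356 - 625*t^2/904, s^3 + 512*s^2/1017 - 28*s*t^2/339 + 1045*s*t/1017 - 56*t^3/1017 + 14*t^2/339, s^2*t + s*t/2 + t^2}; counting standard monomials gives mu = 8. Corank 2; j^3 = -2*t*(s + 2*t)^2 has shape L^2 M (L != M), so D-series; mu = 8 gives D_8.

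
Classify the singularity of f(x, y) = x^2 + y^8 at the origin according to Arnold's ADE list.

A_{7}

The Hessian of f at 0 is [[2, 0], [0, 0]] with rank 1, so corank 1. A Groebner basis of the Jacobian ideal J(f) in C{x,y} is {y^7, x}; counting standard monomials gives mu = 7. Corank 1: A-series; mu = 7 gives A_7.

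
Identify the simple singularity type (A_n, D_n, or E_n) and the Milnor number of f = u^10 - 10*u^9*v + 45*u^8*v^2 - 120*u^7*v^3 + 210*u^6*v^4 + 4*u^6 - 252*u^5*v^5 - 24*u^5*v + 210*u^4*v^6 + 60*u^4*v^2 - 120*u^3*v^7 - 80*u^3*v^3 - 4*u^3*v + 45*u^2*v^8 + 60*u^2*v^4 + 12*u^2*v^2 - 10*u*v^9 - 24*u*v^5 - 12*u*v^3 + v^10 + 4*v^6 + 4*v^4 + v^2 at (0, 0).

The Hessian of f at 0 is [[0, 0], [0, 2]] with rank 1, so corank 1. A Groebner basis of the Jacobian ideal J(f) in C{u,v} is {u^3 - 3*u^2*v + 3*u*v^2 - v/2, v^3}; counting standard monomials gives mu = 9. Corank 1: A-series; mu = 9 gives A_9.

Type A_{9}, Milnor number mu = 9.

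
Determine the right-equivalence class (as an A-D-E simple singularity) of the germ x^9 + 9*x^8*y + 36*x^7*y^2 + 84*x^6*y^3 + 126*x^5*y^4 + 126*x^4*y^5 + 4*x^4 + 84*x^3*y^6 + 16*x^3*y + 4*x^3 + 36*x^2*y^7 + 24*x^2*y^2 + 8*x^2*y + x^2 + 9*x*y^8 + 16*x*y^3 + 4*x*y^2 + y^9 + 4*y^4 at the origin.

A_8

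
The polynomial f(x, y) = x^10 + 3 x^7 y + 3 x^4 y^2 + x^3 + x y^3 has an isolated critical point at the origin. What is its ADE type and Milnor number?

Type E_{7}, Milnor number mu = 7.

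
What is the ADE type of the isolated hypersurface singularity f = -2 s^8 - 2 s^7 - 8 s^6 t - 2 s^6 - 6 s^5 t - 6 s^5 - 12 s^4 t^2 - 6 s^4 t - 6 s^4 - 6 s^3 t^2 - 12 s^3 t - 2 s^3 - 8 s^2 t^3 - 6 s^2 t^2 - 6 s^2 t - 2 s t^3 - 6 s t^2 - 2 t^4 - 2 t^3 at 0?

The Hessian of f at 0 has rank 0. Corank 2; j^3 = -2*(s + t)^3 is a perfect cube, so E-series; the 4-jet and mu = 7 give E_7.

E_{7}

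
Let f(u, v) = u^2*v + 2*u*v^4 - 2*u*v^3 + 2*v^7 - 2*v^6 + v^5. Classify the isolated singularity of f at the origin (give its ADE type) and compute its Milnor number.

Type D_{8}, Milnor number mu = 8.

The Hessian of f at 0 is [[0, 0], [0, 0]] with rank 0, so corank 2. A Groebner basis of the Jacobian ideal J(f) in C{u,v} is {-u^2/6 + u*v^3 + 4*u*v^2/3 + 7*u*v/6 - 7*v^3/6, u*v + v^4 - v^3, u^3 + u^2/6 - u*v^2/3 - u*v/6 + v^3/6, u^2*v - u^2/3 + 5*u*v^2/3 + 4*u*v/3 - 4*v^3/3}; counting standard monomials gives mu = 8. Corank 2; j^3 = u^2*v has shape L^2 M (L != M), so D-series; mu = 8 gives D_8.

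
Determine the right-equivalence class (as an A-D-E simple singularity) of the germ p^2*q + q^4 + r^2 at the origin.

D5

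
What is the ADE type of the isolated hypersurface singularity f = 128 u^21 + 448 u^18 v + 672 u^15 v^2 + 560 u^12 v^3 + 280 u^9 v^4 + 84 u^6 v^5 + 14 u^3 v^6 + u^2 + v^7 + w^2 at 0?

The Hessian of f at 0 is [[2, 0, 0], [0, 0, 0], [0, 0, 2]] with rank 2, so corank 1. A Groebner basis of the Jacobian ideal J(f) in C{u,v,w} is {v^6, u, w}; counting standard monomials gives mu = 6. Corank 1: A-series; mu = 6 gives A_6.

A_{6}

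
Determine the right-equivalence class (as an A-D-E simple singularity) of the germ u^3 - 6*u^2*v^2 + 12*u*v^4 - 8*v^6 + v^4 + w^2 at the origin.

The Hessian of f at 0 has rank 1. Corank 2; j^3 = u^3 is a perfect cube, so E-series; the 4-jet and mu = 6 give E_6.

E6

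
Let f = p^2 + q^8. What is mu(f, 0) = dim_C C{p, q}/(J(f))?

The Hessian of f at 0 is [[2, 0], [0, 0]] with rank 1, so corank 1. A Groebner basis of the Jacobian ideal J(f) in C{p,q} is {q^7, p}; counting standard monomials gives mu = 7. Corank 1: A-series; mu = 7 gives A_7.

7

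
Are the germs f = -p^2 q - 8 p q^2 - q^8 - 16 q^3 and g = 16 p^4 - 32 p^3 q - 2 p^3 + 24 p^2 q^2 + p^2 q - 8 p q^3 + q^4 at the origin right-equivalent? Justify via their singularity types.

The Hessian of f at 0 is [[0, 0], [0, 0]] with rank 0, so corank 2. A Groebner basis of the Jacobian ideal J(f) in C{p,q} is {p^2/8 + q^7 - 2*q^2, p^3 + 64*q^3, p*q + 4*q^2}; counting standard monomials gives mu = 9. Corank 2; j^3 = -q*(p + 4*q)^2 has shape L^2 M (L != M), so D-series; mu = 9 gives D_9. The Hessian of g at 0 is [[0, 0], [0, 0]] with rank 0, so corank 2. A Groebner basis of the Jacobian ideal J(g) in C{p,q} is {p*q^2, p*q/8 + q^3, p^2 - p*q/2}; counting standard monomials gives mu = 5. Corank 2; j^3 = -p^2*(2*p - q) has shape L^2 M (L != M), so D-series; mu = 5 gives D_5. f is D_9 but g is D_5, hence not right-equivalent.

No.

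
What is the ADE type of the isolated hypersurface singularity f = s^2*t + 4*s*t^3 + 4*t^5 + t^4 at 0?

The Hessian of f at 0 has rank 0. Corank 2; j^3 = s^2*t has shape L^2 M (L != M), so D-series; mu = 5 gives D_5.

D5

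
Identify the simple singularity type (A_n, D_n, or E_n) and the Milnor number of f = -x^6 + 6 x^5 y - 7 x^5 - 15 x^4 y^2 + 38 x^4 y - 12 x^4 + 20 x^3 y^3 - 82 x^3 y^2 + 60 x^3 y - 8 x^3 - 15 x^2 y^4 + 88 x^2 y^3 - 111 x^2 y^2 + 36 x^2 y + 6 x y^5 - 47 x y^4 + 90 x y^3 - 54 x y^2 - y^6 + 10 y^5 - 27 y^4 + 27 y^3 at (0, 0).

The Hessian of f at 0 is [[0, 0], [0, 0]] with rank 0, so corank 2. A Groebner basis of the Jacobian ideal J(f) in C{x,y} is {44*x^2 + x*y^3 + 11*x*y^2 - 132*x*y - 33*y^3/2 + 99*y^2, 32*x^2 + 8*x*y^2 - 96*x*y + y^4 - 12*y^3 + 72*y^2, x^3 + 9*x^2/2 - 45*x*y^2/8 - 27*x*y/2 + 81*y^3/16 + 81*y^2/8, x^2*y + x^2 - 11*x*y^2/4 - 3*x*y + 15*y^3/8 + 9*y^2/4}; counting standard monomials gives mu = 8. Corank 2; j^3 = -(2*x - 3*y)^3 is a perfect cube, so E-series; the 5-jet and mu = 8 give E_8.

Type E_{8}, Milnor number mu = 8.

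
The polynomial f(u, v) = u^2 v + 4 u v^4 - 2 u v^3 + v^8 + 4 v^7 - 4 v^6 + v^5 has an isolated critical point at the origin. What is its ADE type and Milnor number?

Type D9, Milnor number mu = 9.

The Hessian of f at 0 is [[0, 0], [0, 0]] with rank 0, so corank 2. A Groebner basis of the Jacobian ideal J(f) in C{u,v} is {u^2*v^2 - u^2*v/2 - 3*u^2/4 + 5*u*v^2/4 + u*v/4 - v^3/4, -u^2*v - u^2/2 + u*v^3 + u*v^2 + u*v/4 - v^3/4, u*v/2 + v^4 - v^3/2, u^3 - u^2*v - 5*u^2/4 + 2*u*v^2 + 3*u*v/8 - 3*v^3/8}; counting standard monomials gives mu = 9. Corank 2; j^3 = u^2*v has shape L^2 M (L != M), so D-series; mu = 9 gives D_9.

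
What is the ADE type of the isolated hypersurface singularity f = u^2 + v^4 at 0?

The Hessian of f at 0 is [[2, 0], [0, 0]] with rank 1, so corank 1. A Groebner basis of the Jacobian ideal J(f) in C{u,v} is {v^3, u}; counting standard monomials gives mu = 3. Corank 1: A-series; mu = 3 gives A_3.

A_{3}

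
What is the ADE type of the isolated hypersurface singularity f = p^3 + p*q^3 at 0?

E_7

The Hessian of f at 0 has rank 0. Corank 2; j^3 = p^3 is a perfect cube, so E-series; the 4-jet and mu = 7 give E_7.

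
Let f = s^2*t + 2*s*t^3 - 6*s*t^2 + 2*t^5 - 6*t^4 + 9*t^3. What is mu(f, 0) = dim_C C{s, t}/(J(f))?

6

The Hessian of f at 0 is [[0, 0], [0, 0]] with rank 0, so corank 2. A Groebner basis of the Jacobian ideal J(f) in C{s,t} is {s^3 - 27*s^2/4 + 135*s*t/2 - 567*t^2/4, s^2*t - 3*s^2/2 + 18*s*t - 81*t^2/2, -s^2/4 + s*t^2 + 9*s*t/2 - 45*t^2/4, s*t + t^3 - 3*t^2}; counting standard monomials gives mu = 6. Corank 2; j^3 = t*(s - 3*t)^2 has shape L^2 M (L != M), so D-series; mu = 6 gives D_6.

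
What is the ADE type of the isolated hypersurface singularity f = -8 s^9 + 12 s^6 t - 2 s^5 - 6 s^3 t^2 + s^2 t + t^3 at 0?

D_4

The Hessian of f at 0 is [[0, 0], [0, 0]] with rank 0, so corank 2. A Groebner basis of the Jacobian ideal J(f) in C{s,t} is {t^3, s^2 + 3*t^2, s*t}; counting standard monomials gives mu = 4. Corank 2; j^3 = t*(s^2 + t^2) splits into three distinct lines over C (the quadratic factor has nonzero discriminant), so D_4.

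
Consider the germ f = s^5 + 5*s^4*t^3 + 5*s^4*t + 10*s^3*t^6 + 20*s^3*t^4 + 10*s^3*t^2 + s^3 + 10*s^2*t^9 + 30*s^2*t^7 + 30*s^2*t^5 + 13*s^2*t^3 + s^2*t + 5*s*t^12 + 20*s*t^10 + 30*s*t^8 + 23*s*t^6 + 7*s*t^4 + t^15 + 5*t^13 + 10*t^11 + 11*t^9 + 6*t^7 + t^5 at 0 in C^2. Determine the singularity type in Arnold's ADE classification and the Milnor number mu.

Type D_{6}, Milnor number mu = 6.

The Hessian of f at 0 is [[0, 0], [0, 0]] with rank 0, so corank 2. A Groebner basis of the Jacobian ideal J(f) in C{s,t} is {-s*t/4 + t^4, s*t^2, s^2 + 5*s*t/4}; counting standard monomials gives mu = 6. Corank 2; j^3 = s^2*(s + t) has shape L^2 M (L != M), so D-series; mu = 6 gives D_6.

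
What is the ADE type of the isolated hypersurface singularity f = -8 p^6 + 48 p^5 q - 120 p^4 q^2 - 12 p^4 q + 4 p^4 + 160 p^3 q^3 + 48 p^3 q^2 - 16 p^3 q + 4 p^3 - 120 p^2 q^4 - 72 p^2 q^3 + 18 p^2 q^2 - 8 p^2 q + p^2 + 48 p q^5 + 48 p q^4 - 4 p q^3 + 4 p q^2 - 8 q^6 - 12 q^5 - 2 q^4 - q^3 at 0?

The Hessian of f at 0 has rank 1. Corank 1: A-series; mu = 2 gives A_2.

A_{2}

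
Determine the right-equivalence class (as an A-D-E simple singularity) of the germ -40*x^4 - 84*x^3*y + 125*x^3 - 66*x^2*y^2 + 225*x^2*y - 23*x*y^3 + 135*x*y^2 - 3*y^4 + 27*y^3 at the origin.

E7

The Hessian of f at 0 has rank 0. Corank 2; j^3 = (5*x + 3*y)^3 is a perfect cube, so E-series; the 4-jet and mu = 7 give E_7.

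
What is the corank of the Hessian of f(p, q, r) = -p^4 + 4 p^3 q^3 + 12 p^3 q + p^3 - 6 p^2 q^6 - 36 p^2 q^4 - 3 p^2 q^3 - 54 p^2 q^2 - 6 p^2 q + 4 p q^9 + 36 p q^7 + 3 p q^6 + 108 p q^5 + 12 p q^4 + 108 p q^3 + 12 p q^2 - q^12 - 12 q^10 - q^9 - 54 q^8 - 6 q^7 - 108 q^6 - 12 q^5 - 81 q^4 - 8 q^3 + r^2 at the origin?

The Hessian at 0 is [[0, 0, 0], [0, 0, 0], [0, 0, 2]] of rank 1; hence corank 2.

2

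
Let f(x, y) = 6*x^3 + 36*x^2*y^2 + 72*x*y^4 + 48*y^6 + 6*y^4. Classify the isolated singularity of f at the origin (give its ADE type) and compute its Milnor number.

Type E_{6}, Milnor number mu = 6.

The Hessian of f at 0 is [[0, 0], [0, 0]] with rank 0, so corank 2. A Groebner basis of the Jacobian ideal J(f) in C{x,y} is {x^3, x^2*y, x^2/4 + x*y^2, y^3}; counting standard monomials gives mu = 6. Corank 2; j^3 = 6*x^3 is a perfect cube, so E-series; the 4-jet and mu = 6 give E_6.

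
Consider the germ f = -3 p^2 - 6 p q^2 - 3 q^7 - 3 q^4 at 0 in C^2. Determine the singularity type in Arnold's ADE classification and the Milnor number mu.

Type A6, Milnor number mu = 6.

The Hessian of f at 0 has rank 1. Corank 1: A-series; mu = 6 gives A_6.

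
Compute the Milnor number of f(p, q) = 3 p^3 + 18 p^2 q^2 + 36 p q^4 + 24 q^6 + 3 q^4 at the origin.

The Hessian of f at 0 has rank 0. Corank 2; j^3 = 3*p^3 is a perfect cube, so E-series; the 4-jet and mu = 6 give E_6.

6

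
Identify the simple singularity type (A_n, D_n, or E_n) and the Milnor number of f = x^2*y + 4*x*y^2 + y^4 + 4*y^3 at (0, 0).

Type D_{5}, Milnor number mu = 5.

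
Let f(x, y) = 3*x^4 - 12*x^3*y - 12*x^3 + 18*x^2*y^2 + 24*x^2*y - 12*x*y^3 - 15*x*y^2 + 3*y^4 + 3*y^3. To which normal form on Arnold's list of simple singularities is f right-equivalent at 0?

D_5

The Hessian of f at 0 has rank 0. Corank 2; j^3 = -3*(x - y)*(2*x - y)^2 has shape L^2 M (L != M), so D-series; mu = 5 gives D_5.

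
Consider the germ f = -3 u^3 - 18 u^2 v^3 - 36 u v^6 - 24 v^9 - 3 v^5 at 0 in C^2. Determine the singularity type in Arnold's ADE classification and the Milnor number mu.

Type E_8, Milnor number mu = 8.

The Hessian of f at 0 has rank 0. Corank 2; j^3 = -3*u^3 is a perfect cube, so E-series; the 5-jet and mu = 8 give E_8.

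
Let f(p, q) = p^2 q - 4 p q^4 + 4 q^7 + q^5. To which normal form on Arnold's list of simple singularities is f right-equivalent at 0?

D6

The Hessian of f at 0 is [[0, 0], [0, 0]] with rank 0, so corank 2. A Groebner basis of the Jacobian ideal J(f) in C{p,q} is {-p*q/2 + q^4, p*q^2, p^2 + 5*p*q/2}; counting standard monomials gives mu = 6. Corank 2; j^3 = p^2*q has shape L^2 M (L != M), so D-series; mu = 6 gives D_6.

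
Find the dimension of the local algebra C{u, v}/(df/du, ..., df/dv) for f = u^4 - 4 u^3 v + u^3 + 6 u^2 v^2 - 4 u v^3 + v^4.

The Hessian of f at 0 is [[0, 0], [0, 0]] with rank 0, so corank 2. A Groebner basis of the Jacobian ideal J(f) in C{u,v} is {v^4, u*v^2 - v^3/3, u^2}; counting standard monomials gives mu = 6. Corank 2; j^3 = u^3 is a perfect cube, so E-series; the 4-jet and mu = 6 give E_6.

6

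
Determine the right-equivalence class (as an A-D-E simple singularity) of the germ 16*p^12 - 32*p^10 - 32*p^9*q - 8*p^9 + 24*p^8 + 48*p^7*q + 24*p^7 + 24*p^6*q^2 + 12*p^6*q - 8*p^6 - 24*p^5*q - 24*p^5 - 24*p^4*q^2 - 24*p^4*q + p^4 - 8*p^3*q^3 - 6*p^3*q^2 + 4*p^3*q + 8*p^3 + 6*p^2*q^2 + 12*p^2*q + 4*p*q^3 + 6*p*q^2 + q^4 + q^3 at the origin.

The Hessian of f at 0 is [[0, 0], [0, 0]] with rank 0, so corank 2. A Groebner basis of the Jacobian ideal J(f) in C{p,q} is {q^4, p*q^2 + 2*q^3/3, p^2 + p*q + q^2/4}; counting standard monomials gives mu = 6. Corank 2; j^3 = (2*p + q)^3 is a perfect cube, so E-series; the 4-jet and mu = 6 give E_6.

E6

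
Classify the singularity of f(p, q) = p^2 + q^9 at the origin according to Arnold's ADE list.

A8

The Hessian of f at 0 is [[2, 0], [0, 0]] with rank 1, so corank 1. A Groebner basis of the Jacobian ideal J(f) in C{p,q} is {q^8, p}; counting standard monomials gives mu = 8. Corank 1: A-series; mu = 8 gives A_8.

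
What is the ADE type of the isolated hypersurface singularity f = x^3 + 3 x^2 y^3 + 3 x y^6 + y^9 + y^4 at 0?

The Hessian of f at 0 has rank 0. Corank 2; j^3 = x^3 is a perfect cube, so E-series; the 4-jet and mu = 6 give E_6.

E_6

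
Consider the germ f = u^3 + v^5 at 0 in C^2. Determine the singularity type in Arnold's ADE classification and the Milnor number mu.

Type E8, Milnor number mu = 8.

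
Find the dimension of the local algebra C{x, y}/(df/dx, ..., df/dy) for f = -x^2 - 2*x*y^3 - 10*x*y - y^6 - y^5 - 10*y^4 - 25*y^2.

4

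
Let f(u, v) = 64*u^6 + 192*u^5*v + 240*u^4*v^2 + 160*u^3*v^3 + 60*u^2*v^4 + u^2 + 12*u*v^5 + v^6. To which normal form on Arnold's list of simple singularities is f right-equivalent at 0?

A_{5}

The Hessian of f at 0 has rank 1. Corank 1: A-series; mu = 5 gives A_5.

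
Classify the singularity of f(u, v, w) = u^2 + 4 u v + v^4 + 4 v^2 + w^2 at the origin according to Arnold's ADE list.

A_{3}

The Hessian of f at 0 is [[2, 4, 0], [4, 8, 0], [0, 0, 2]] with rank 2, so corank 1. A Groebner basis of the Jacobian ideal J(f) in C{u,v,w} is {v^3, u + 2*v, w}; counting standard monomials gives mu = 3. Corank 1: A-series; mu = 3 gives A_3.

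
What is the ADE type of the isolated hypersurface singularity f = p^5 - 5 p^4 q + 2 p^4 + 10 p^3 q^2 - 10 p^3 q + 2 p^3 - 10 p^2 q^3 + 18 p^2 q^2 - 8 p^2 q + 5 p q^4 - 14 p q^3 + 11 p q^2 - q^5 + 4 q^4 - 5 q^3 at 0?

D_4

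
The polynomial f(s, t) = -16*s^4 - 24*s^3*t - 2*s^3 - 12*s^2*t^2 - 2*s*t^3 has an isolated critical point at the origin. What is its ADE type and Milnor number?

The Hessian of f at 0 has rank 0. Corank 2; j^3 = -2*s^3 is a perfect cube, so E-series; the 4-jet and mu = 7 give E_7.

Type E_{7}, Milnor number mu = 7.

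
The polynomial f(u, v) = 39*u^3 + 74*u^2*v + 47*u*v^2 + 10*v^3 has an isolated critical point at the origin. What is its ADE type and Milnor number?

Type D_4, Milnor number mu = 4.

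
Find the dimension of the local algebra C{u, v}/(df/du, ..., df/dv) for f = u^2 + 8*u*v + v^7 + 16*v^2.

6

The Hessian of f at 0 has rank 1. Corank 1: A-series; mu = 6 gives A_6.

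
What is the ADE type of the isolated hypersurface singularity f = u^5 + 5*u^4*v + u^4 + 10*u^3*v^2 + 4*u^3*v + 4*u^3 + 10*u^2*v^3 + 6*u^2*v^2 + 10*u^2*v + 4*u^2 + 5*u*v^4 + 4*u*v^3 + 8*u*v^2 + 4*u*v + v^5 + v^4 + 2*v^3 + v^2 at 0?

A_{4}

The Hessian of f at 0 has rank 1. Corank 1: A-series; mu = 4 gives A_4.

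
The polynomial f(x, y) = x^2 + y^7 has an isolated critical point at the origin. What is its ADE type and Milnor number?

Type A_{6}, Milnor number mu = 6.

The Hessian of f at 0 has rank 1. Corank 1: A-series; mu = 6 gives A_6.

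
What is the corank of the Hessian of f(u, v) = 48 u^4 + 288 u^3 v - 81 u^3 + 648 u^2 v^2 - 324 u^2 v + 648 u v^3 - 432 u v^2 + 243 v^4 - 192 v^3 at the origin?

2

Hessian at 0 has rank 0.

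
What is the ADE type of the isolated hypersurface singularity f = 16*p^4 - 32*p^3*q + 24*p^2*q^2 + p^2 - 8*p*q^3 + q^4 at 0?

A_{3}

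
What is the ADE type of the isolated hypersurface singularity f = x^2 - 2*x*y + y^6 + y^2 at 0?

A5

The Hessian of f at 0 has rank 1. Corank 1: A-series; mu = 5 gives A_5.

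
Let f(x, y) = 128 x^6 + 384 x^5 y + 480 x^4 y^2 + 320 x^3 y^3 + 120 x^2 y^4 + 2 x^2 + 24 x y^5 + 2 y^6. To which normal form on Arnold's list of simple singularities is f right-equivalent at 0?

The Hessian of f at 0 has rank 1. Corank 1: A-series; mu = 5 gives A_5.

A_5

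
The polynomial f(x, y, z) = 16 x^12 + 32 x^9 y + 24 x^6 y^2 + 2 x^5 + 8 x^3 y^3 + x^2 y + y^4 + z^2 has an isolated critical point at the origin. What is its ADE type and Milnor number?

Type D5, Milnor number mu = 5.

The Hessian of f at 0 has rank 1. Corank 2; j^3 = x^2*y has shape L^2 M (L != M), so D-series; mu = 5 gives D_5.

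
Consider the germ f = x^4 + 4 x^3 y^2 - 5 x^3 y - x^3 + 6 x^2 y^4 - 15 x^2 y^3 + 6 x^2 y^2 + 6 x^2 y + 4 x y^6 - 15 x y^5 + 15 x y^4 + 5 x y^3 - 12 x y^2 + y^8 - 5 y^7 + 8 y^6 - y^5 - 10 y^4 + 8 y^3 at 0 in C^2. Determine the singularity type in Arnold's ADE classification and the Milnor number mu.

The Hessian of f at 0 has rank 0. Corank 2; j^3 = -(x - 2*y)^3 is a perfect cube, so E-series; the 4-jet and mu = 7 give E_7.

Type E7, Milnor number mu = 7.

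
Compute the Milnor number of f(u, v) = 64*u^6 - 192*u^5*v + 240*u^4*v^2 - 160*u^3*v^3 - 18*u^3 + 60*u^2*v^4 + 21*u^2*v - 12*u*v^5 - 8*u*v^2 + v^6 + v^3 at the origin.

The Hessian of f at 0 has rank 0. Corank 2; j^3 = -(2*u - v)*(3*u - v)^2 has shape L^2 M (L != M), so D-series; mu = 7 gives D_7.

7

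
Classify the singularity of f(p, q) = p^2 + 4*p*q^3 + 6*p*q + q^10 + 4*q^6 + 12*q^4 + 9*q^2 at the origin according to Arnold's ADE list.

The Hessian of f at 0 has rank 1. Corank 1: A-series; mu = 9 gives A_9.

A_{9}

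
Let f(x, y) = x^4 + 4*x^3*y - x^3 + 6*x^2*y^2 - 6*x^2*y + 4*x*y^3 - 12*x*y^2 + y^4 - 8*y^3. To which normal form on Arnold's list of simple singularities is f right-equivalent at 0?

E6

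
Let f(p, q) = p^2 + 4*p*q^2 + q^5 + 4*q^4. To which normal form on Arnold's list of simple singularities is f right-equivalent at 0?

A4

The Hessian of f at 0 is [[2, 0], [0, 0]] with rank 1, so corank 1. A Groebner basis of the Jacobian ideal J(f) in C{p,q} is {p^2, p/2 + q^2}; counting standard monomials gives mu = 4. Corank 1: A-series; mu = 4 gives A_4.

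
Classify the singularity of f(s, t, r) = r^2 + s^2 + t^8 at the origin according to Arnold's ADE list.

The Hessian of f at 0 has rank 2. Corank 1: A-series; mu = 7 gives A_7.

A_7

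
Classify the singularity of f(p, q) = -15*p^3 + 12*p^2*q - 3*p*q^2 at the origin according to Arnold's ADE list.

D_4

The Hessian of f at 0 is [[0, 0], [0, 0]] with rank 0, so corank 2. A Groebner basis of the Jacobian ideal J(f) in C{p,q} is {q^3, p^2 - q^2, p*q - 2*q^2}; counting standard monomials gives mu = 4. Corank 2; j^3 = -3*p*(5*p^2 - 4*p*q + q^2) splits into three distinct lines over C (the quadratic factor has nonzero discriminant), so D_4.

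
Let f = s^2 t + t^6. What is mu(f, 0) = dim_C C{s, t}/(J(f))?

The Hessian of f at 0 has rank 0. Corank 2; j^3 = s^2*t has shape L^2 M (L != M), so D-series; mu = 7 gives D_7.

7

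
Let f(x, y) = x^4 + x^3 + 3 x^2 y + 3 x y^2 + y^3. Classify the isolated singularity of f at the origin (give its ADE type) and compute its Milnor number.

Type E_6, Milnor number mu = 6.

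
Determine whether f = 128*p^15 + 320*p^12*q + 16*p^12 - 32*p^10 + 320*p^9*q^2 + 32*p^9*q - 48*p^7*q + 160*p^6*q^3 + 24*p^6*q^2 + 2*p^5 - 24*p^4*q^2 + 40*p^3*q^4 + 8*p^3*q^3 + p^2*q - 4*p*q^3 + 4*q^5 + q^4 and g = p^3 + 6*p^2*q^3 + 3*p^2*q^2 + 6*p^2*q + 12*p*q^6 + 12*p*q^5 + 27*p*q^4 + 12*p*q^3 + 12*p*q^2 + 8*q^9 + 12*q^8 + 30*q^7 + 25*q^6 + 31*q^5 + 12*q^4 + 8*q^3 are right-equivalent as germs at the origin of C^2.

The Hessian of f at 0 is [[0, 0], [0, 0]] with rank 0, so corank 2. A Groebner basis of the Jacobian ideal J(f) in C{p,q} is {p*q^2, -p*q/2 + q^3, p^2 + 2*p*q}; counting standard monomials gives mu = 5. Corank 2; j^3 = p^2*q has shape L^2 M (L != M), so D-series; mu = 5 gives D_5. The Hessian of g at 0 is [[0, 0], [0, 0]] with rank 0, so corank 2. A Groebner basis of the Jacobian ideal J(g) in C{p,q} is {p^2/4 + p*q^3 + p*q^2/2 + p*q + q^3 + q^2, q^4, p^3 + 3*p^2 - 6*p*q^2 + 12*p*q - 4*q^3 + 12*q^2, p^2*q - p^2/2 + 3*p*q^2 - 2*p*q + 2*q^3 - 2*q^2}; counting standard monomials gives mu = 8. Corank 2; j^3 = (p + 2*q)^3 is a perfect cube, so E-series; the 5-jet and mu = 8 give E_8. f is D_5 but g is E_8, hence not right-equivalent.

No.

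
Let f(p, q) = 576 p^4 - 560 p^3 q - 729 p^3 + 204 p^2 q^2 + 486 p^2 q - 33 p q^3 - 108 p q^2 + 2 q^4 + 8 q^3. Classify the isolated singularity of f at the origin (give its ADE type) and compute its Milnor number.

Type E_{7}, Milnor number mu = 7.

The Hessian of f at 0 is [[0, 0], [0, 0]] with rank 0, so corank 2. A Groebner basis of the Jacobian ideal J(f) in C{p,q} is {129140163*p^2/16 - 14348907*p*q/4 + q^4 + 729*q^3/16 + 1594323*q^2/4, p^3 - 4131*p^2/8 + 459*p*q/2 - q^3/72 - 51*q^2/2, p^2*q - 24057*p^2/16 + 2673*p*q/4 - 25*q^3/432 - 297*q^2/4, -6561*p^2/2 + p*q^2 + 1458*p*q - 13*q^3/54 - 162*q^2}; counting standard monomials gives mu = 7. Corank 2; j^3 = -(9*p - 2*q)^3 is a perfect cube, so E-series; the 4-jet and mu = 7 give E_7.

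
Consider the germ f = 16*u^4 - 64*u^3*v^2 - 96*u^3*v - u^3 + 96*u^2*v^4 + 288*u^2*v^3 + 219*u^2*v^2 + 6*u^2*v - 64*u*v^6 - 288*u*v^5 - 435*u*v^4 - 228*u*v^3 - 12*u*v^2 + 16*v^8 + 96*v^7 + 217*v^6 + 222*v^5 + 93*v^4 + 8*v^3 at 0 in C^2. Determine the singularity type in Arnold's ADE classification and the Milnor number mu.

Type E_6, Milnor number mu = 6.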